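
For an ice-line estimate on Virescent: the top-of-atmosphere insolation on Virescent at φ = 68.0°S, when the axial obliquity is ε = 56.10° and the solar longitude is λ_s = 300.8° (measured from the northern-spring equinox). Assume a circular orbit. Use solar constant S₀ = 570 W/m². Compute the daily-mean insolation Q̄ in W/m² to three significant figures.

Q̄ ≈ 377 W/m²

Solar declination: sin δ = sin ε · sin λ_s = sin 56.10° × sin 300.8° = -0.71295, so δ = -45.475°.
cos H₀ = −tan(-68.0°) tan(-45.475°) = -2.5165 ≤ −1 ⇒ polar day, H₀ = π.
Bracket: H₀ sin φ sin δ + cos φ cos δ sin H₀ = 3.1416×-0.92718×-0.71295 + 0.37461×0.70122×0.00000 = 2.076701 + 0.000000 = 2.076701.
Q̄ = (S₀/π) × [bracket] = (570/π) × 2.076701 = 376.8 W/m².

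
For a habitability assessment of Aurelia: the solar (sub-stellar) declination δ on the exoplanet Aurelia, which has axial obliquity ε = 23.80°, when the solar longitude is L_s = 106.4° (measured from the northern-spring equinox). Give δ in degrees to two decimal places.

sin δ = sin ε · sin L_s = sin 23.80° × sin 106.4° = 0.387127.
δ = arcsin(0.387127) = +22.78°.

δ = +22.78°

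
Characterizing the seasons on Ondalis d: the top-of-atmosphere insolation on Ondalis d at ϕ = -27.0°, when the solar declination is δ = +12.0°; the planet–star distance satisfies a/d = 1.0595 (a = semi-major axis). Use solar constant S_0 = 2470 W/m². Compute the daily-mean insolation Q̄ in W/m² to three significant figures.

cos h₀ = −tan(-27.0°) tan(+12.000°) = 0.1083, h₀ = 1.4623 rad.
Bracket: h₀ sin ϕ sin δ + cos ϕ cos δ sin h₀ = 1.4623×-0.45399×0.20791 + 0.89101×0.97815×0.99412 = -0.138025 + 0.866417 = 0.728392.
Inverse-square distance factor (a/d)² = 1.0595² = 1.122540.
Q̄ = (S_0/π) × 1.122540 × [bracket] = (2470/π) × 1.122540 × 0.728392 = 642.9 W/m².

Q̄ ≈ 643 W/m²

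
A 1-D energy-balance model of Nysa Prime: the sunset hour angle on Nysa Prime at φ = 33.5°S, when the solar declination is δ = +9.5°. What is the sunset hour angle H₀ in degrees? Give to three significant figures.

H₀ = 83.6°

cos H₀ = −tan φ · tan δ = −tan(-33.5°) × tan(+9.500°) = 0.1108, so H₀ = 1.4598 rad = 83.64°.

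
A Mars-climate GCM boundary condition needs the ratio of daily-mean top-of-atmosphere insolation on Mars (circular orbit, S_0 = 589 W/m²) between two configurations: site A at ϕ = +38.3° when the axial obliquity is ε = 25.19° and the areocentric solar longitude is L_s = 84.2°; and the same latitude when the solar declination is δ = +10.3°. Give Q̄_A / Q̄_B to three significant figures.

Q̄_A / Q̄_B ≈ 1.23

— Configuration A (ϕ=+38.3°):
sin δ = sin 25.19° × sin 84.2° = 0.42344, so δ = +25.052°.
cos h₀ = −tan(+38.3°) tan(+25.052°) = -0.3691, h₀ = 1.9489 rad.
Bracket: h₀ sin ϕ sin δ + cos ϕ cos δ sin h₀ = 1.9489×0.61978×0.42344 + 0.78478×0.90592×0.92937 = 0.511469 + 0.660734 = 1.172203.
Q̄ = (S_0/π) × [bracket] = (589/π) × 1.172203 = 219.77 W/m².
— Configuration B (ϕ=+38.3°):
cos h₀ = −tan(+38.3°) tan(+10.300°) = -0.1435, h₀ = 1.7148 rad.
Bracket: h₀ sin ϕ sin δ + cos ϕ cos δ sin h₀ = 1.7148×0.61978×0.17880 + 0.78478×0.98389×0.98965 = 0.190028 + 0.764146 = 0.954174.
Q̄ = (S_0/π) × [bracket] = (589/π) × 0.954174 = 178.89 W/m².
Ratio Q̄_A / Q̄_B = 219.77 / 178.89 = 1.229.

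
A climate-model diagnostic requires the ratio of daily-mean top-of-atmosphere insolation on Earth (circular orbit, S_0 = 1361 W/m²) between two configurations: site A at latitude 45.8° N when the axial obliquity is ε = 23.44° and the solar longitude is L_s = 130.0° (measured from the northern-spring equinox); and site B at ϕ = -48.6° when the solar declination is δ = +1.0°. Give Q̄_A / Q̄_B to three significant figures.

Q̄_A / Q̄_B ≈ 1.63

— Configuration A (ϕ=+45.8°):
Solar declination: sin δ = sin ε · sin L_s = sin 23.44° × sin 130.0° = 0.30472, so δ = +17.742°.
cos h₀ = −tan(+45.8°) tan(+17.742°) = -0.3290, h₀ = 1.9060 rad.
Bracket: h₀ sin ϕ sin δ + cos ϕ cos δ sin h₀ = 1.9060×0.71691×0.30472 + 0.69717×0.95244×0.94433 = 0.416379 + 0.627047 = 1.043426.
Q̄ = (S_0/π) × [bracket] = (1361/π) × 1.043426 = 452.03 W/m².
— Configuration B (ϕ=-48.6°):
cos h₀ = −tan(-48.6°) tan(+1.000°) = 0.0198, h₀ = 1.5510 rad.
Bracket: h₀ sin ϕ sin δ + cos ϕ cos δ sin h₀ = 1.5510×-0.75011×0.01745 + 0.66131×0.99985×0.99980 = -0.020302 + 0.661079 = 0.640777.
Q̄ = (S_0/π) × [bracket] = (1361/π) × 0.640777 = 277.60 W/m².
Ratio Q̄_A / Q̄_B = 452.03 / 277.60 = 1.628.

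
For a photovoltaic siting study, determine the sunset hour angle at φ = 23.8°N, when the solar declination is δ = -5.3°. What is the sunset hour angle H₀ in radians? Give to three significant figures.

cos H₀ = −tan φ · tan δ = −tan(+23.8°) × tan(-5.300°) = 0.0409, so H₀ = 1.5299 rad = 87.66°.

H₀ = 1.53 rad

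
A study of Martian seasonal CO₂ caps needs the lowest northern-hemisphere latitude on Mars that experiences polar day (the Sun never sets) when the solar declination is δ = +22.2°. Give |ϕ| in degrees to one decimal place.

Polar day requires cos h₀ = −tan ϕ tan δ ≤ −1, i.e. tan ϕ tan δ ≥ 1.
The boundary is |tan ϕ| · |tan δ| = 1, so |ϕ| = 90° − |δ| = 90° − 22.2° = 67.8° in the northern hemisphere.

|ϕ| = 67.8°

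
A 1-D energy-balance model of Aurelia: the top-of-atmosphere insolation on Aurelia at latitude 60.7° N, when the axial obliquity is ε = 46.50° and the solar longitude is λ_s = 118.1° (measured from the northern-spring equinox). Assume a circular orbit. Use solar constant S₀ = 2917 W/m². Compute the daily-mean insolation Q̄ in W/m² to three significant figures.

Q̄ ≈ 1.63e+03 W/m²

Solar declination: sin δ = sin ε · sin λ_s = sin 46.50° × sin 118.1° = 0.63987, so δ = +39.782°.
cos H₀ = −tan(+60.7°) tan(+39.782°) = -1.4838 ≤ −1 ⇒ polar day, H₀ = π.
Bracket: H₀ sin φ sin δ + cos φ cos δ sin H₀ = 3.1416×0.87207×0.63987 + 0.48938×0.76848×0.00000 = 1.753049 + 0.000000 = 1.753049.
Q̄ = (S₀/π) × [bracket] = (2917/π) × 1.753049 = 1628 W/m².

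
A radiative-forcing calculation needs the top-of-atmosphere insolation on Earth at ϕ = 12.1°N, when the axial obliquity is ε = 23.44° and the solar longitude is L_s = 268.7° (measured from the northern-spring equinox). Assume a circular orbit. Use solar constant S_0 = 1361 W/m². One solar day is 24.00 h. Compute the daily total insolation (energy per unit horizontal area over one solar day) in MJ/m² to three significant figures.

28.8 MJ/m²

Solar declination: sin δ = sin ε · sin L_s = sin 23.44° × sin 268.7° = -0.39769, so δ = -23.434°.
cos h₀ = −tan(+12.1°) tan(-23.434°) = 0.0929, h₀ = 1.4777 rad.
Bracket: h₀ sin ϕ sin δ + cos ϕ cos δ sin h₀ = 1.4777×0.20962×-0.39769 + 0.97778×0.91752×0.99567 = -0.123187 + 0.893248 = 0.770061.
Q̄ = (S_0/π) × [bracket] = (1361/π) × 0.770061 = 333.61 W/m².
Daily total = Q̄ × 24.00 h × 3600 s/h = 333.61 × 24.00 × 3600 / 10⁶ = 28.82 MJ/m².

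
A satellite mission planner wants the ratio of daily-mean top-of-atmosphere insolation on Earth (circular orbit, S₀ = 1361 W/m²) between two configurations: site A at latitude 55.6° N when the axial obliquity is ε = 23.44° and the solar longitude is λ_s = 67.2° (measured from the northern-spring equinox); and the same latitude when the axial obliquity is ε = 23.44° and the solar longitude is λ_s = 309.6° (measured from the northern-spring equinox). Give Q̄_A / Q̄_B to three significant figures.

Q̄_A / Q̄_B ≈ 5.42

— Configuration A (φ=+55.6°):
Solar declination: sin δ = sin ε · sin λ_s = sin 23.44° × sin 67.2° = 0.36671, so δ = +21.513°.
cos H₀ = −tan(+55.6°) tan(+21.513°) = -0.5757, H₀ = 2.1842 rad.
Bracket: H₀ sin φ sin δ + cos φ cos δ sin H₀ = 2.1842×0.82511×0.36671 + 0.56497×0.93034×0.81769 = 0.660887 + 0.429789 = 1.090676.
Q̄ = (S₀/π) × [bracket] = (1361/π) × 1.090676 = 472.50 W/m².
— Configuration B (φ=+55.6°):
Solar declination: sin δ = sin ε · sin λ_s = sin 23.44° × sin 309.6° = -0.30650, so δ = -17.849°.
cos H₀ = −tan(+55.6°) tan(-17.849°) = 0.4703, H₀ = 1.0812 rad.
Bracket: H₀ sin φ sin δ + cos φ cos δ sin H₀ = 1.0812×0.82511×-0.30650 + 0.56497×0.95187×0.88252 = -0.273431 + 0.474600 = 0.201169.
Q̄ = (S₀/π) × [bracket] = (1361/π) × 0.201169 = 87.150 W/m².
Ratio Q̄_A / Q̄_B = 472.50 / 87.150 = 5.422.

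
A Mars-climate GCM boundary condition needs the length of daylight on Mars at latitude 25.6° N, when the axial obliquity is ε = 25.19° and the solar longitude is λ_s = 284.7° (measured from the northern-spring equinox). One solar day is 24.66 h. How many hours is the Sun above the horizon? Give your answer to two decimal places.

10.62 h

Solar declination: sin δ = sin ε · sin λ_s = sin 25.19° × sin 284.7° = -0.41169, so δ = -24.311°.
cos H₀ = −tan φ · tan δ = −tan(+25.6°) × tan(-24.311°) = 0.2164, so H₀ = 1.3526 rad = 77.50°.
Daylight = 2H₀/(2π) × 24.66 h = (1.3526/π) × 24.66 = 10.62 h.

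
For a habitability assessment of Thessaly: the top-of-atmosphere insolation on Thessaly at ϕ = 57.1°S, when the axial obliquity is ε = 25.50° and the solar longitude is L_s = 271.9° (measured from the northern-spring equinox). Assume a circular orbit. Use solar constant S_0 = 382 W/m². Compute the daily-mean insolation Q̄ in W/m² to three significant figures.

Q̄ ≈ 146 W/m²

Solar declination: sin δ = sin ε · sin L_s = sin 25.50° × sin 271.9° = -0.43027, so δ = -25.485°.
cos h₀ = −tan(-57.1°) tan(-25.485°) = -0.7368, h₀ = 2.3991 rad.
Bracket: h₀ sin ϕ sin δ + cos ϕ cos δ sin h₀ = 2.3991×-0.83962×-0.43027 + 0.54317×0.90270×0.67612 = 0.866707 + 0.331515 = 1.198222.
Q̄ = (S_0/π) × [bracket] = (382/π) × 1.198222 = 145.7 W/m².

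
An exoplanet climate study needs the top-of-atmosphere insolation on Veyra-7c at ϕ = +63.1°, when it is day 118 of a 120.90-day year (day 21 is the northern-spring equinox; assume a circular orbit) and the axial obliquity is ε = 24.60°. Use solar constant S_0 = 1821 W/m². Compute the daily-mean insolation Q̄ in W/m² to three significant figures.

Solar longitude: L_s = 360° × (118 − 21)/120.90 = 288.834°.
sin δ = sin 24.60° × sin 288.834° = -0.39399, so δ = -23.203°.
cos h₀ = −tan(+63.1°) tan(-23.203°) = 0.8449, h₀ = 0.5643 rad.
Bracket: h₀ sin ϕ sin δ + cos ϕ cos δ sin h₀ = 0.5643×0.89180×-0.39399 + 0.45243×0.91911×0.53485 = -0.198273 + 0.222408 = 0.024135.
Q̄ = (S_0/π) × [bracket] = (1821/π) × 0.024135 = 13.99 W/m².

Q̄ ≈ 14.0 W/m²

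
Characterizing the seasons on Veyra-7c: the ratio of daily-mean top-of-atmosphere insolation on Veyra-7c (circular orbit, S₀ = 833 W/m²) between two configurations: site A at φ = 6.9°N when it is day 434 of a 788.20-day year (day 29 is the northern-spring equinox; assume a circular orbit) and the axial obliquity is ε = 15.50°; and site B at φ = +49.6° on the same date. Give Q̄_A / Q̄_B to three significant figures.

Q̄_A / Q̄_B ≈ 1.59

— Configuration A (φ=+6.9°):
Solar longitude: λ_s = 360° × (434 − 29)/788.20 = 184.978°.
sin δ = sin 15.50° × sin 184.978° = -0.02319, so δ = -1.329°.
cos H₀ = −tan(+6.9°) tan(-1.329°) = 0.0028, H₀ = 1.5680 rad.
Bracket: H₀ sin φ sin δ + cos φ cos δ sin H₀ = 1.5680×0.12014×-0.02319 + 0.99276×0.99973×1.00000 = -0.004369 + 0.992492 = 0.988123.
Q̄ = (S₀/π) × [bracket] = (833/π) × 0.988123 = 262.00 W/m².
— Configuration B (φ=+49.6°):
cos H₀ = −tan(+49.6°) tan(-1.329°) = 0.0273, H₀ = 1.5435 rad.
Bracket: H₀ sin φ sin δ + cos φ cos δ sin H₀ = 1.5435×0.76154×-0.02319 + 0.64812×0.99973×0.99963 = -0.027258 + 0.647705 = 0.620447.
Q̄ = (S₀/π) × [bracket] = (833/π) × 0.620447 = 164.51 W/m².
Ratio Q̄_A / Q̄_B = 262.00 / 164.51 = 1.593.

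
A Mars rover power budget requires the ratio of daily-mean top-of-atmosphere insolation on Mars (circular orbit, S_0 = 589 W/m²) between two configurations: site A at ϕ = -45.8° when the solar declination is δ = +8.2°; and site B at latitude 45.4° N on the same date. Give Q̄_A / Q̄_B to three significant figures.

— Configuration A (ϕ=-45.8°):
cos h₀ = −tan(-45.8°) tan(+8.200°) = 0.1482, h₀ = 1.4221 rad.
Bracket: h₀ sin ϕ sin δ + cos ϕ cos δ sin h₀ = 1.4221×-0.71691×0.14263 + 0.69717×0.98978×0.98896 = -0.145414 + 0.682427 = 0.537013.
Q̄ = (S_0/π) × [bracket] = (589/π) × 0.537013 = 100.68 W/m².
— Configuration B (ϕ=+45.4°):
cos h₀ = −tan(+45.4°) tan(+8.200°) = -0.1461, h₀ = 1.7174 rad.
Bracket: h₀ sin ϕ sin δ + cos ϕ cos δ sin h₀ = 1.7174×0.71203×0.14263 + 0.70215×0.98978×0.98927 = 0.174414 + 0.687517 = 0.861931.
Q̄ = (S_0/π) × [bracket] = (589/π) × 0.861931 = 161.60 W/m².
Ratio Q̄_A / Q̄_B = 100.68 / 161.60 = 0.6230.

Q̄_A / Q̄_B ≈ 0.623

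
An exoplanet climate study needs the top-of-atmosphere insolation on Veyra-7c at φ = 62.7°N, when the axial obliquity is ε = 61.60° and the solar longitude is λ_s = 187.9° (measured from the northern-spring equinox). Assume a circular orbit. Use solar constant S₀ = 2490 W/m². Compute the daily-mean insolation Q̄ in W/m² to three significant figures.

Solar declination: sin δ = sin ε · sin λ_s = sin 61.60° × sin 187.9° = -0.12090, so δ = -6.944°.
cos H₀ = −tan(+62.7°) tan(-6.944°) = 0.2360, H₀ = 1.3326 rad.
Bracket: H₀ sin φ sin δ + cos φ cos δ sin H₀ = 1.3326×0.88862×-0.12090 + 0.45865×0.99266×0.97176 = -0.143167 + 0.442426 = 0.299259.
Q̄ = (S₀/π) × [bracket] = (2490/π) × 0.299259 = 237.2 W/m².

Q̄ ≈ 237 W/m²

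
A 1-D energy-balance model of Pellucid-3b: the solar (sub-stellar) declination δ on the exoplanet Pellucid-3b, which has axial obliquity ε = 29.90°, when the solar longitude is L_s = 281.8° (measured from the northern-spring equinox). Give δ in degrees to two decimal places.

δ = -29.21°

sin δ = sin ε · sin L_s = sin 29.90° × sin 281.8° = -0.487953.
δ = arcsin(-0.487953) = -29.21°.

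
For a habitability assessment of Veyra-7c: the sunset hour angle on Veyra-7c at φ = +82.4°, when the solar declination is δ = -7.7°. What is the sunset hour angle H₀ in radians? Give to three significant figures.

H₀ = 0.00 rad

cos H₀ = −tan φ · tan δ = 1.0133 ≥ 1, so the host star never rises (polar night) and H₀ = 0.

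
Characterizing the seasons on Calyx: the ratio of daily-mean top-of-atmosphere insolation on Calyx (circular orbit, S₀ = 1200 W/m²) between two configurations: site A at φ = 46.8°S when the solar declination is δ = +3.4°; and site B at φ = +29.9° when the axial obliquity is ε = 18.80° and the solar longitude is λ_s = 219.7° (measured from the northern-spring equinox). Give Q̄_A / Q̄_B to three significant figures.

— Configuration A (φ=-46.8°):
cos H₀ = −tan(-46.8°) tan(+3.400°) = 0.0633, H₀ = 1.5075 rad.
Bracket: H₀ sin φ sin δ + cos φ cos δ sin H₀ = 1.5075×-0.72897×0.05931 + 0.68455×0.99824×0.99800 = -0.065177 + 0.681979 = 0.616802.
Q̄ = (S₀/π) × [bracket] = (1200/π) × 0.616802 = 235.60 W/m².
— Configuration B (φ=+29.9°):
Solar declination: sin δ = sin ε · sin λ_s = sin 18.80° × sin 219.7° = -0.20585, so δ = -11.879°.
cos H₀ = −tan(+29.9°) tan(-11.879°) = 0.1210, H₀ = 1.4495 rad.
Bracket: H₀ sin φ sin δ + cos φ cos δ sin H₀ = 1.4495×0.49849×-0.20585 + 0.86690×0.97858×0.99266 = -0.148739 + 0.842104 = 0.693365.
Q̄ = (S₀/π) × [bracket] = (1200/π) × 0.693365 = 264.85 W/m².
Ratio Q̄_A / Q̄_B = 235.60 / 264.85 = 0.8896.

Q̄_A / Q̄_B ≈ 0.890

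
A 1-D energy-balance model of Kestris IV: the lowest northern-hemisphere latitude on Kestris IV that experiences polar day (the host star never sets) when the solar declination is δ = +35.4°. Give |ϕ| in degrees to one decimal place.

|ϕ| = 54.6°

Polar day requires cos h₀ = −tan ϕ tan δ ≤ −1, i.e. tan ϕ tan δ ≥ 1.
The boundary is |tan ϕ| · |tan δ| = 1, so |ϕ| = 90° − |δ| = 90° − 35.4° = 54.6° in the northern hemisphere.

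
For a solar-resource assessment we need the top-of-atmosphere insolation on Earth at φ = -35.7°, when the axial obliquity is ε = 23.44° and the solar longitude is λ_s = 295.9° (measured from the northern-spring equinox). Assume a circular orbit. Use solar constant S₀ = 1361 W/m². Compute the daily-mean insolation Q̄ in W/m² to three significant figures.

Q̄ ≈ 483 W/m²

Solar declination: sin δ = sin ε · sin λ_s = sin 23.44° × sin 295.9° = -0.35783, so δ = -20.967°.
cos H₀ = −tan(-35.7°) tan(-20.967°) = -0.2754, H₀ = 1.8498 rad.
Bracket: H₀ sin φ sin δ + cos φ cos δ sin H₀ = 1.8498×-0.58354×-0.35783 + 0.81208×0.93379×0.96134 = 0.386253 + 0.728996 = 1.115249.
Q̄ = (S₀/π) × [bracket] = (1361/π) × 1.115249 = 483.1 W/m².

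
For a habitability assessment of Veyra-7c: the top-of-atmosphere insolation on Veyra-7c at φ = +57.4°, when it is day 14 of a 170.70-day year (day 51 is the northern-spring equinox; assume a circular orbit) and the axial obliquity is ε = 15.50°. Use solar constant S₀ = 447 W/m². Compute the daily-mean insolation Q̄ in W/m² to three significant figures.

Solar longitude: λ_s = 360° × (14 − 51)/170.70 = -78.032°, i.e. -78.032° + 360° = 281.968°.
sin δ = sin 15.50° × sin 281.968° = -0.26143, so δ = -15.155°.
cos H₀ = −tan(+57.4°) tan(-15.155°) = 0.4235, H₀ = 1.1335 rad.
Bracket: H₀ sin φ sin δ + cos φ cos δ sin H₀ = 1.1335×0.84245×-0.26143 + 0.53877×0.96522×0.90589 = -0.249644 + 0.471091 = 0.221447.
Q̄ = (S₀/π) × [bracket] = (447/π) × 0.221447 = 31.51 W/m².

Q̄ ≈ 31.5 W/m²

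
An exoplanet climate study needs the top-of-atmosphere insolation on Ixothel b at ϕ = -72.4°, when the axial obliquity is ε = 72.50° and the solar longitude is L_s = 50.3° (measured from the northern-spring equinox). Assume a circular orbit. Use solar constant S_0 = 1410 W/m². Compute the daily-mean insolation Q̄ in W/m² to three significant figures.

Solar declination: sin δ = sin ε · sin L_s = sin 72.50° × sin 50.3° = 0.73379, so δ = +47.205°.
cos h₀ = −tan(-72.4°) tan(+47.205°) = 3.4049 ≥ 1 ⇒ polar night, h₀ = 0 and Q̄ = 0.

Q̄ ≈ 0.00 W/m²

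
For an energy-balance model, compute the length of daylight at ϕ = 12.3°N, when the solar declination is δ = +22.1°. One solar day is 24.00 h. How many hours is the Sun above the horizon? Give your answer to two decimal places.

12.68 h

cos h₀ = −tan ϕ · tan δ = −tan(+12.3°) × tan(+22.100°) = -0.0885, so h₀ = 1.6594 rad = 95.08°.
Daylight = 2h₀/(2π) × 24.00 h = (1.6594/π) × 24.00 = 12.68 h.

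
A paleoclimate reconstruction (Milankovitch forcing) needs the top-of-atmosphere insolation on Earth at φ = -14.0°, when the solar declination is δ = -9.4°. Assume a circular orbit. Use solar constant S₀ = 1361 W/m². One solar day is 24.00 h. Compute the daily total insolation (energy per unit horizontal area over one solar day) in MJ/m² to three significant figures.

cos H₀ = −tan(-14.0°) tan(-9.400°) = -0.0413, H₀ = 1.6121 rad.
Bracket: H₀ sin φ sin δ + cos φ cos δ sin H₀ = 1.6121×-0.24192×-0.16333 + 0.97030×0.98657×0.99915 = 0.063699 + 0.956455 = 1.020154.
Q̄ = (S₀/π) × [bracket] = (1361/π) × 1.020154 = 441.95 W/m².
Daily total = Q̄ × 24.00 h × 3600 s/h = 441.95 × 24.00 × 3600 / 10⁶ = 38.18 MJ/m².

38.2 MJ/m²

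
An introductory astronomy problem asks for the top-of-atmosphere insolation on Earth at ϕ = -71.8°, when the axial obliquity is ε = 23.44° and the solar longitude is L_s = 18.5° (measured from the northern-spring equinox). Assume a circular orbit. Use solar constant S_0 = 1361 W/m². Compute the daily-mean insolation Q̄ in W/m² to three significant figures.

Solar declination: sin δ = sin ε · sin L_s = sin 23.44° × sin 18.5° = 0.12622, so δ = +7.251°.
cos h₀ = −tan(-71.8°) tan(+7.251°) = 0.3870, h₀ = 1.1734 rad.
Bracket: h₀ sin ϕ sin δ + cos ϕ cos δ sin h₀ = 1.1734×-0.94997×0.12622 + 0.31233×0.99200×0.92208 = -0.140697 + 0.285689 = 0.144992.
Q̄ = (S_0/π) × [bracket] = (1361/π) × 0.144992 = 62.81 W/m².

Q̄ ≈ 62.8 W/m²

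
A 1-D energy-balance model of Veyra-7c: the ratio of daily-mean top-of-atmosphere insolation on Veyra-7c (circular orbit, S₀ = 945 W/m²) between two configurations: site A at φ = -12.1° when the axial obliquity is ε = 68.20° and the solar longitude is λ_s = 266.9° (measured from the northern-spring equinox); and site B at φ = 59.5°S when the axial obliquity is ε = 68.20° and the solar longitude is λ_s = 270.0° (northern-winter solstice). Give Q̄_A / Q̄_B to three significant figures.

— Configuration A (φ=-12.1°):
Solar declination: sin δ = sin ε · sin λ_s = sin 68.20° × sin 266.9° = -0.92713, so δ = -67.991°.
cos H₀ = −tan(-12.1°) tan(-67.991°) = -0.5304, H₀ = 2.1298 rad.
Bracket: H₀ sin φ sin δ + cos φ cos δ sin H₀ = 2.1298×-0.20962×-0.92713 + 0.97778×0.37475×0.84776 = 0.413916 + 0.310639 = 0.724555.
Q̄ = (S₀/π) × [bracket] = (945/π) × 0.724555 = 217.95 W/m².
— Configuration B (φ=-59.5°):
Solar declination: sin δ = sin ε · sin λ_s = sin 68.20° × sin 270.0° = -0.92849, so δ = -68.200°.
cos H₀ = −tan(-59.5°) tan(-68.200°) = -4.2445 ≤ −1 ⇒ polar day, H₀ = π.
Bracket: H₀ sin φ sin δ + cos φ cos δ sin H₀ = 3.1416×-0.86163×-0.92849 + 0.50754×0.37137×0.00000 = 2.513327 + 0.000000 = 2.513327.
Q̄ = (S₀/π) × [bracket] = (945/π) × 2.513327 = 756.02 W/m².
Ratio Q̄_A / Q̄_B = 217.95 / 756.02 = 0.2883.

Q̄_A / Q̄_B ≈ 0.288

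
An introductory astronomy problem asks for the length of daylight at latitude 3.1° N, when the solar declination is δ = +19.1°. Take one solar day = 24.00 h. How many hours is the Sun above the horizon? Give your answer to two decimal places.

cos H₀ = −tan φ · tan δ = −tan(+3.1°) × tan(+19.100°) = -0.0188, so H₀ = 1.5896 rad = 91.07°.
Daylight = 2H₀/(2π) × 24.00 h = (1.5896/π) × 24.00 = 12.14 h.

12.14 h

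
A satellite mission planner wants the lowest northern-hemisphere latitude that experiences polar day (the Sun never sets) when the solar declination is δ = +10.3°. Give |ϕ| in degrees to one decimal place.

Polar day requires cos h₀ = −tan ϕ tan δ ≤ −1, i.e. tan ϕ tan δ ≥ 1.
The boundary is |tan ϕ| · |tan δ| = 1, so |ϕ| = 90° − |δ| = 90° − 10.3° = 79.7° in the northern hemisphere.

|ϕ| = 79.7°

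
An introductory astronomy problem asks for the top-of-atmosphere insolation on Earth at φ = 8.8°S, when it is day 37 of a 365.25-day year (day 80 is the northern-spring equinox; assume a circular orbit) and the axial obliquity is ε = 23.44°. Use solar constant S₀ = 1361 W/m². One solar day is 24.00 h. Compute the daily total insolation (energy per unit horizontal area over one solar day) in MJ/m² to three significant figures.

Solar longitude: λ_s = 360° × (37 − 80)/365.25 = -42.382°, i.e. -42.382° + 360° = 317.618°.
sin δ = sin 23.44° × sin 317.618° = -0.26814, so δ = -15.553°.
cos H₀ = −tan(-8.8°) tan(-15.553°) = -0.0431, H₀ = 1.6139 rad.
Bracket: H₀ sin φ sin δ + cos φ cos δ sin H₀ = 1.6139×-0.15299×-0.26814 + 0.98823×0.96338×0.99907 = 0.066207 + 0.951156 = 1.017363.
Q̄ = (S₀/π) × [bracket] = (1361/π) × 1.017363 = 440.74 W/m².
Daily total = Q̄ × 24.00 h × 3600 s/h = 440.74 × 24.00 × 3600 / 10⁶ = 38.08 MJ/m².

38.1 MJ/m²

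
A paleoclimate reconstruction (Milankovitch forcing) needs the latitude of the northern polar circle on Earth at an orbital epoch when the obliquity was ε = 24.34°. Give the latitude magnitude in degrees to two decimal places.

65.66°

The polar circle is the lowest latitude that experiences at least one full rotation of continuous daylight at the northern-summer solstice; it lies at |φ| = 90° − ε = 90° − 24.34° = 65.66°.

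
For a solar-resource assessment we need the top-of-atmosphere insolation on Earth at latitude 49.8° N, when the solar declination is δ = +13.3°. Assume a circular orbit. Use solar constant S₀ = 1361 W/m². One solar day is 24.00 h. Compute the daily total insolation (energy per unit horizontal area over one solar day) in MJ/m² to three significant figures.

cos H₀ = −tan(+49.8°) tan(+13.300°) = -0.2797, H₀ = 1.8543 rad.
Bracket: H₀ sin φ sin δ + cos φ cos δ sin H₀ = 1.8543×0.76380×0.23005 + 0.64546×0.97318×0.96008 = 0.325823 + 0.603073 = 0.928896.
Q̄ = (S₀/π) × [bracket] = (1361/π) × 0.928896 = 402.42 W/m².
Daily total = Q̄ × 24.00 h × 3600 s/h = 402.42 × 24.00 × 3600 / 10⁶ = 34.77 MJ/m².

34.8 MJ/m²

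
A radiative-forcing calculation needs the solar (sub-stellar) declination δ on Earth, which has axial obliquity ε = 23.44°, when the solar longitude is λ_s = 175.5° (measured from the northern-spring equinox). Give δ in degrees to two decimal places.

sin δ = sin ε · sin λ_s = sin 23.44° × sin 175.5° = 0.031210.
δ = arcsin(0.031210) = +1.79°.

δ = +1.79°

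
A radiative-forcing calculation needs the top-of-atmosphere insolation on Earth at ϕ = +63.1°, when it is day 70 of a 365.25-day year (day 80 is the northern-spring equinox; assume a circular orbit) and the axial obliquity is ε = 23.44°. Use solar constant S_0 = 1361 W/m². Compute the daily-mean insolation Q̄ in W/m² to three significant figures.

Q̄ ≈ 156 W/m²

Solar longitude: L_s = 360° × (70 − 80)/365.25 = -9.856°, i.e. -9.856° + 360° = 350.144°.
sin δ = sin 23.44° × sin 350.144° = -0.06809, so δ = -3.904°.
cos h₀ = −tan(+63.1°) tan(-3.904°) = 0.1345, h₀ = 1.4359 rad.
Bracket: h₀ sin ϕ sin δ + cos ϕ cos δ sin h₀ = 1.4359×0.89180×-0.06809 + 0.45243×0.99768×0.99091 = -0.087192 + 0.447277 = 0.360085.
Q̄ = (S_0/π) × [bracket] = (1361/π) × 0.360085 = 156.0 W/m².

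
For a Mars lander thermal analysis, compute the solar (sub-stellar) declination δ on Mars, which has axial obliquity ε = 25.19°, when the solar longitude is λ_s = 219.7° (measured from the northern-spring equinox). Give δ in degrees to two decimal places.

sin δ = sin ε · sin λ_s = sin 25.19° × sin 219.7° = -0.271873.
δ = arcsin(-0.271873) = -15.78°.

δ = -15.78°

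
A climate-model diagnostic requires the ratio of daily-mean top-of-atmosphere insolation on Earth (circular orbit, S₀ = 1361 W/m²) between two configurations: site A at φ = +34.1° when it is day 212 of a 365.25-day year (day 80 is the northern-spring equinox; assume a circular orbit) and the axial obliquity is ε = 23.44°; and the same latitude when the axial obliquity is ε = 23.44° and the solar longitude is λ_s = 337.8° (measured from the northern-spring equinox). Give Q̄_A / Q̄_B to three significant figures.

— Configuration A (φ=+34.1°):
Solar longitude: λ_s = 360° × (212 − 80)/365.25 = 130.103°.
sin δ = sin 23.44° × sin 130.103° = 0.30427, so δ = +17.714°.
cos H₀ = −tan(+34.1°) tan(+17.714°) = -0.2163, H₀ = 1.7888 rad.
Bracket: H₀ sin φ sin δ + cos φ cos δ sin H₀ = 1.7888×0.56064×0.30427 + 0.82806×0.95259×0.97634 = 0.305144 + 0.770139 = 1.075283.
Q̄ = (S₀/π) × [bracket] = (1361/π) × 1.075283 = 465.83 W/m².
— Configuration B (φ=+34.1°):
Solar declination: sin δ = sin ε · sin λ_s = sin 23.44° × sin 337.8° = -0.15030, so δ = -8.644°.
cos H₀ = −tan(+34.1°) tan(-8.644°) = 0.1029, H₀ = 1.4677 rad.
Bracket: H₀ sin φ sin δ + cos φ cos δ sin H₀ = 1.4677×0.56064×-0.15030 + 0.82806×0.98864×0.99469 = -0.123675 + 0.814306 = 0.690631.
Q̄ = (S₀/π) × [bracket] = (1361/π) × 0.690631 = 299.19 W/m².
Ratio Q̄_A / Q̄_B = 465.83 / 299.19 = 1.557.

Q̄_A / Q̄_B ≈ 1.56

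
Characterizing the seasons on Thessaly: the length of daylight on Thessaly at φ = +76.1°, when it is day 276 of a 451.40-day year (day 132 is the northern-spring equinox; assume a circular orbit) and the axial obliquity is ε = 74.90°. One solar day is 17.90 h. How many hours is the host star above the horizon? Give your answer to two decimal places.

Solar longitude: λ_s = 360° × (276 − 132)/451.40 = 114.843°.
sin δ = sin 74.90° × sin 114.843° = 0.87613, so δ = +61.179°.
Sunrise equation: cos H₀ = −tan φ · tan δ = -7.3439 ≤ −1, so the host star never sets (polar day) and H₀ = π.
Daylight = 2H₀/(2π) × 17.90 h = (3.1416/π) × 17.90 = 17.90 h.

17.90 h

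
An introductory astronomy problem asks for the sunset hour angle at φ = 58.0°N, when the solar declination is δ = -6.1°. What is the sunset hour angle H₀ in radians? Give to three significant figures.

cos H₀ = −tan φ · tan δ = −tan(+58.0°) × tan(-6.100°) = 0.1710, so H₀ = 1.3989 rad = 80.15°.

H₀ = 1.40 rad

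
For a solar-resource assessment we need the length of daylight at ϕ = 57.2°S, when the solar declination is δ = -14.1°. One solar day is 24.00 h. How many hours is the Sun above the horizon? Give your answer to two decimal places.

cos h₀ = −tan ϕ · tan δ = −tan(-57.2°) × tan(-14.100°) = -0.3898, so h₀ = 1.9712 rad = 112.94°.
Daylight = 2h₀/(2π) × 24.00 h = (1.9712/π) × 24.00 = 15.06 h.

15.06 h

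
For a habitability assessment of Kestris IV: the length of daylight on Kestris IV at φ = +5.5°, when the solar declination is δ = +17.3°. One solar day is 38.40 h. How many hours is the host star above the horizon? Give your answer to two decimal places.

19.57 h

cos H₀ = −tan φ · tan δ = −tan(+5.5°) × tan(+17.300°) = -0.0300, so H₀ = 1.6008 rad = 91.72°.
Daylight = 2H₀/(2π) × 38.40 h = (1.6008/π) × 38.40 = 19.57 h.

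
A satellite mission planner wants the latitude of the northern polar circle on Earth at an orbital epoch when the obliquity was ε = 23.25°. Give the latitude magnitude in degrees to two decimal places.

66.75°

The polar circle is the lowest latitude that experiences at least one full rotation of continuous daylight at the northern-summer solstice; it lies at |ϕ| = 90° − ε = 90° − 23.25° = 66.75°.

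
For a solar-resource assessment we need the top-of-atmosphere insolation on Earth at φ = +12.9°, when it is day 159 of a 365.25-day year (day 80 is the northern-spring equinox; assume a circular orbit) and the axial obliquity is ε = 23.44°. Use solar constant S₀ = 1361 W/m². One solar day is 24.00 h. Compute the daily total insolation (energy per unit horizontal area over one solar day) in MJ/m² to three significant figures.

Solar longitude: λ_s = 360° × (159 − 80)/365.25 = 77.864°.
sin δ = sin 23.44° × sin 77.864° = 0.38890, so δ = +22.886°.
cos H₀ = −tan(+12.9°) tan(+22.886°) = -0.0967, H₀ = 1.6676 rad.
Bracket: H₀ sin φ sin δ + cos φ cos δ sin H₀ = 1.6676×0.22325×0.38890 + 0.97476×0.92128×0.99532 = 0.144784 + 0.893824 = 1.038608.
Q̄ = (S₀/π) × [bracket] = (1361/π) × 1.038608 = 449.95 W/m².
Daily total = Q̄ × 24.00 h × 3600 s/h = 449.95 × 24.00 × 3600 / 10⁶ = 38.88 MJ/m².

38.9 MJ/m²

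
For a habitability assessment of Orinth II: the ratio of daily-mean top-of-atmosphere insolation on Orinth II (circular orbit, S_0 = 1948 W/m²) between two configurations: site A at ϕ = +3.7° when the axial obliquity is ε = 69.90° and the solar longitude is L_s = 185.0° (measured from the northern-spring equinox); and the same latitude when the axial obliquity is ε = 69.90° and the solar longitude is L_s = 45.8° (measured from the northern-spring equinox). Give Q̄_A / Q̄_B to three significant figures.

Q̄_A / Q̄_B ≈ 1.22

— Configuration A (ϕ=+3.7°):
Solar declination: sin δ = sin ε · sin L_s = sin 69.90° × sin 185.0° = -0.08185, so δ = -4.695°.
cos h₀ = −tan(+3.7°) tan(-4.695°) = 0.0053, h₀ = 1.5655 rad.
Bracket: h₀ sin ϕ sin δ + cos ϕ cos δ sin h₀ = 1.5655×0.06453×-0.08185 + 0.99792×0.99664×0.99999 = -0.008269 + 0.994557 = 0.986288.
Q̄ = (S_0/π) × [bracket] = (1948/π) × 0.986288 = 611.57 W/m².
— Configuration B (ϕ=+3.7°):
Solar declination: sin δ = sin ε · sin L_s = sin 69.90° × sin 45.8° = 0.67325, so δ = +42.318°.
cos h₀ = −tan(+3.7°) tan(+42.318°) = -0.0589, h₀ = 1.6297 rad.
Bracket: h₀ sin ϕ sin δ + cos ϕ cos δ sin h₀ = 1.6297×0.06453×0.67325 + 0.99792×0.73942×0.99827 = 0.070802 + 0.736605 = 0.807407.
Q̄ = (S_0/π) × [bracket] = (1948/π) × 0.807407 = 500.65 W/m².
Ratio Q̄_A / Q̄_B = 611.57 / 500.65 = 1.222.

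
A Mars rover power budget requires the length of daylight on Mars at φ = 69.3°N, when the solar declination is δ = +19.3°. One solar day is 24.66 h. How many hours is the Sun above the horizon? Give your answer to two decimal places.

21.64 h

cos H₀ = −tan φ · tan δ = −tan(+69.3°) × tan(+19.300°) = -0.9268, so H₀ = 2.7565 rad = 157.94°.
Daylight = 2H₀/(2π) × 24.66 h = (2.7565/π) × 24.66 = 21.64 h.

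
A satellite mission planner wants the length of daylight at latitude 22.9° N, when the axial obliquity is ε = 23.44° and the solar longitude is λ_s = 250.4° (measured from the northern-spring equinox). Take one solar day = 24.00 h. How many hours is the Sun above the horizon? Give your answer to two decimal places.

Solar declination: sin δ = sin ε · sin λ_s = sin 23.44° × sin 250.4° = -0.37474, so δ = -22.008°.
cos H₀ = −tan φ · tan δ = −tan(+22.9°) × tan(-22.008°) = 0.1707, so H₀ = 1.3992 rad = 80.17°.
Daylight = 2H₀/(2π) × 24.00 h = (1.3992/π) × 24.00 = 10.69 h.

10.69 h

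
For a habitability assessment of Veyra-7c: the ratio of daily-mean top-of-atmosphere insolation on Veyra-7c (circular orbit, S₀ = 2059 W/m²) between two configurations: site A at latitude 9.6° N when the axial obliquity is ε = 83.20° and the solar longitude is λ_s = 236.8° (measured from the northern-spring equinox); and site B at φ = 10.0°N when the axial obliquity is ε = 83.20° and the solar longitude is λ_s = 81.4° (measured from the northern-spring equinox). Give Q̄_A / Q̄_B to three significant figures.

Q̄_A / Q̄_B ≈ 0.645

— Configuration A (φ=+9.6°):
Solar declination: sin δ = sin ε · sin λ_s = sin 83.20° × sin 236.8° = -0.83088, so δ = -56.189°.
cos H₀ = −tan(+9.6°) tan(-56.189°) = 0.2525, H₀ = 1.3155 rad.
Bracket: H₀ sin φ sin δ + cos φ cos δ sin H₀ = 1.3155×0.16677×-0.83088 + 0.98600×0.55645×0.96758 = -0.182283 + 0.530872 = 0.348589.
Q̄ = (S₀/π) × [bracket] = (2059/π) × 0.348589 = 228.47 W/m².
— Configuration B (φ=+10.0°):
Solar declination: sin δ = sin ε · sin λ_s = sin 83.20° × sin 81.4° = 0.98180, so δ = +79.052°.
cos H₀ = −tan(+10.0°) tan(+79.052°) = -0.9116, H₀ = 2.7179 rad.
Bracket: H₀ sin φ sin δ + cos φ cos δ sin H₀ = 2.7179×0.17365×0.98180 + 0.98481×0.18991×0.41115 = 0.463374 + 0.076895 = 0.540269.
Q̄ = (S₀/π) × [bracket] = (2059/π) × 0.540269 = 354.09 W/m².
Ratio Q̄_A / Q̄_B = 228.47 / 354.09 = 0.6452.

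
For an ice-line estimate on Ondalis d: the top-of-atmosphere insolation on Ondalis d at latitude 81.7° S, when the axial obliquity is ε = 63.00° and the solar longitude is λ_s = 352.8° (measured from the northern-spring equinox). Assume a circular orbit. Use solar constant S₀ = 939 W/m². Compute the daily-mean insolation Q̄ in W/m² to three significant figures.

Solar declination: sin δ = sin ε · sin λ_s = sin 63.00° × sin 352.8° = -0.11167, so δ = -6.412°.
cos H₀ = −tan(-81.7°) tan(-6.412°) = -0.7703, H₀ = 2.4501 rad.
Bracket: H₀ sin φ sin δ + cos φ cos δ sin H₀ = 2.4501×-0.98953×-0.11167 + 0.14436×0.99375×0.63767 = 0.270738 + 0.091479 = 0.362217.
Q̄ = (S₀/π) × [bracket] = (939/π) × 0.362217 = 108.3 W/m².

Q̄ ≈ 108 W/m²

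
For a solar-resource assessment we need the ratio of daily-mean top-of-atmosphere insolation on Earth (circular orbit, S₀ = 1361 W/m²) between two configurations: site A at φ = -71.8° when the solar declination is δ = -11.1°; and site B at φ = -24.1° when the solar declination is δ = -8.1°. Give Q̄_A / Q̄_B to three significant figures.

— Configuration A (φ=-71.8°):
cos H₀ = −tan(-71.8°) tan(-11.100°) = -0.5967, H₀ = 2.2102 rad.
Bracket: H₀ sin φ sin δ + cos φ cos δ sin H₀ = 2.2102×-0.94997×-0.19252 + 0.31233×0.98129×0.80245 = 0.404220 + 0.245940 = 0.650160.
Q̄ = (S₀/π) × [bracket] = (1361/π) × 0.650160 = 281.66 W/m².
— Configuration B (φ=-24.1°):
cos H₀ = −tan(-24.1°) tan(-8.100°) = -0.0637, H₀ = 1.6345 rad.
Bracket: H₀ sin φ sin δ + cos φ cos δ sin H₀ = 1.6345×-0.40833×-0.14090 + 0.91283×0.99002×0.99797 = 0.094039 + 0.901885 = 0.995924.
Q̄ = (S₀/π) × [bracket] = (1361/π) × 0.995924 = 431.45 W/m².
Ratio Q̄_A / Q̄_B = 281.66 / 431.45 = 0.6528.

Q̄_A / Q̄_B ≈ 0.653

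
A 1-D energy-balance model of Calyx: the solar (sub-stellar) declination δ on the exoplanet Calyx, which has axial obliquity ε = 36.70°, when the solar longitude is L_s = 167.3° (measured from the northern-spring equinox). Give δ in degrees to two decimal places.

sin δ = sin ε · sin L_s = sin 36.70° × sin 167.3° = 0.131386.
δ = arcsin(0.131386) = +7.55°.

δ = +7.55°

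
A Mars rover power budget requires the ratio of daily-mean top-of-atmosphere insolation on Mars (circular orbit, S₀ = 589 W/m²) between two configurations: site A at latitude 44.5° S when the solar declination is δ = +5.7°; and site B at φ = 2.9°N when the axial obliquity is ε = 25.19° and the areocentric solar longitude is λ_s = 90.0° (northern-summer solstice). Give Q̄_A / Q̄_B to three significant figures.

— Configuration A (φ=-44.5°):
cos H₀ = −tan(-44.5°) tan(+5.700°) = 0.0981, H₀ = 1.4726 rad.
Bracket: H₀ sin φ sin δ + cos φ cos δ sin H₀ = 1.4726×-0.70091×0.09932 + 0.71325×0.99506×0.99518 = -0.102514 + 0.706306 = 0.603792.
Q̄ = (S₀/π) × [bracket] = (589/π) × 0.603792 = 113.20 W/m².
— Configuration B (φ=+2.9°):
sin δ = sin 25.19° × sin 90.0° = 0.42562, so δ = +25.190°.
cos H₀ = −tan(+2.9°) tan(+25.190°) = -0.0238, H₀ = 1.5946 rad.
Bracket: H₀ sin φ sin δ + cos φ cos δ sin H₀ = 1.5946×0.05059×0.42562 + 0.99872×0.90490×0.99972 = 0.034335 + 0.903489 = 0.937824.
Q̄ = (S₀/π) × [bracket] = (589/π) × 0.937824 = 175.83 W/m².
Ratio Q̄_A / Q̄_B = 113.20 / 175.83 = 0.6438.

Q̄_A / Q̄_B ≈ 0.644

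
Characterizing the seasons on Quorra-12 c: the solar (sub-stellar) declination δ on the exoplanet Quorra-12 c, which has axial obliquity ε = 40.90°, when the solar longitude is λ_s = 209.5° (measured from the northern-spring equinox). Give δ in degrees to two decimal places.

δ = -18.81°

sin δ = sin ε · sin λ_s = sin 40.90° × sin 209.5° = -0.322410.
δ = arcsin(-0.322410) = -18.81°.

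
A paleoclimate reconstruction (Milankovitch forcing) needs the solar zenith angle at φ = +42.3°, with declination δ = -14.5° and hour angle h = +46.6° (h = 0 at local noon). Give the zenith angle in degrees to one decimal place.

cos θ_z = sin φ sin δ + cos φ cos δ cos h = -0.168509 + 0.492004 = 0.323495.
θ_z = arccos(0.323495) = 71.1°.

θ_z = 71.1°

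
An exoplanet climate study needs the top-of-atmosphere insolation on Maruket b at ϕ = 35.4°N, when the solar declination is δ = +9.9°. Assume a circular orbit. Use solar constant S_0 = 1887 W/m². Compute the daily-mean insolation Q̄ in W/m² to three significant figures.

cos h₀ = −tan(+35.4°) tan(+9.900°) = -0.1240, h₀ = 1.6951 rad.
Bracket: h₀ sin ϕ sin δ + cos ϕ cos δ sin h₀ = 1.6951×0.57928×0.17193 + 0.81513×0.98511×0.99228 = 0.168825 + 0.796794 = 0.965619.
Q̄ = (S_0/π) × [bracket] = (1887/π) × 0.965619 = 580.0 W/m².

Q̄ ≈ 580 W/m²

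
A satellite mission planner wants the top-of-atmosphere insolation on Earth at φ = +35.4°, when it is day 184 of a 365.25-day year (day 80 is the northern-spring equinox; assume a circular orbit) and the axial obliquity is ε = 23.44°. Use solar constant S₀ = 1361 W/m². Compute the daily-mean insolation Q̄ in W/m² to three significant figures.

Solar longitude: λ_s = 360° × (184 − 80)/365.25 = 102.505°.
sin δ = sin 23.44° × sin 102.505° = 0.38835, so δ = +22.852°.
cos H₀ = −tan(+35.4°) tan(+22.852°) = -0.2995, H₀ = 1.8750 rad.
Bracket: H₀ sin φ sin δ + cos φ cos δ sin H₀ = 1.8750×0.57928×0.38835 + 0.81513×0.92151×0.95410 = 0.421806 + 0.716673 = 1.138479.
Q̄ = (S₀/π) × [bracket] = (1361/π) × 1.138479 = 493.2 W/m².

Q̄ ≈ 493 W/m²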